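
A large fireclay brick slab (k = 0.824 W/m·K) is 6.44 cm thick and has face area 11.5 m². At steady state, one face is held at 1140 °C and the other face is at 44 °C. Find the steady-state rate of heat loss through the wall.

Q = 161 kW

Q = kA·ΔT/L = 0.824 × 11.5 × |1140 °C − 44 °C| / 0.0644 = 1.61×10^5 W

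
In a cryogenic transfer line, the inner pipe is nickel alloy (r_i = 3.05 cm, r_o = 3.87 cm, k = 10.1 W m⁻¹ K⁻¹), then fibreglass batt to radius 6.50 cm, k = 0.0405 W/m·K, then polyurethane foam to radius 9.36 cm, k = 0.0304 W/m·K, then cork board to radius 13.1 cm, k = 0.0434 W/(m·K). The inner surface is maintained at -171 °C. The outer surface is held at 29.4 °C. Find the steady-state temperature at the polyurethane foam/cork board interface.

Treat each layer as a resistance in series:
  R'_nickel alloy = ln(0.0387/0.0305)/(2πk) = 0.2381/(2π·10.1) = 0.003752 m·K/W
  R'_fibreglass batt = ln(0.0650/0.0387)/(2πk) = 0.5185/(2π·0.0405) = 2.038 m·K/W
  R'_polyurethane foam = ln(0.0936/0.0650)/(2πk) = 0.3646/(2π·0.0304) = 1.909 m·K/W
  R'_cork board = ln(0.131/0.0936)/(2πk) = 0.3362/(2π·0.0434) = 1.233 m·K/W
ΣR = 0.003752 + 2.038 + 1.909 + 1.233 = 5.184 m·K/W
Q' = ΔT/ΣR = (-171 °C − 29.4 °C)/5.184 = -38.66 W/m
From the inner boundary to the polyurethane foam/cork board interface, ΣR_partial = 3.951 m·K/W.
T_interface = T_in − Q'·ΣR_partial = -171 °C − (-38.66)(3.951) = -18.3 °C

T = -18.3 °C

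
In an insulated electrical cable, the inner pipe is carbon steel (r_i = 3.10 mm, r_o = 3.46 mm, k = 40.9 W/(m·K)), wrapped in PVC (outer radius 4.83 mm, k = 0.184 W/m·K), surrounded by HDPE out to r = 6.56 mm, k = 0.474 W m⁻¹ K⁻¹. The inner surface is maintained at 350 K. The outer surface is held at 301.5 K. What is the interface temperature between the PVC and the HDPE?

T = 314.2 K

Treat each layer as a resistance in series:
  R'_carbon steel = ln(0.00346/0.00310)/(2πk) = 0.1099/(2π·40.9) = 4.275×10^-4 m·K/W
  R'_PVC = ln(0.00483/0.00346)/(2πk) = 0.3336/(2π·0.184) = 0.2885 m·K/W
  R'_HDPE = ln(0.00656/0.00483)/(2πk) = 0.3061/(2π·0.474) = 0.1028 m·K/W
ΣR = 4.275×10^-4 + 0.2885 + 0.1028 = 0.3917 m·K/W
Q' = ΔT/ΣR = (350 K − 301.5 K)/0.3917 = 123.8 W/m
From the inner boundary to the PVC/HDPE interface, ΣR_partial = 0.2889 m·K/W.
T_interface = T_in − Q'·ΣR_partial = 350 K − (123.8)(0.2889) = 314.2 K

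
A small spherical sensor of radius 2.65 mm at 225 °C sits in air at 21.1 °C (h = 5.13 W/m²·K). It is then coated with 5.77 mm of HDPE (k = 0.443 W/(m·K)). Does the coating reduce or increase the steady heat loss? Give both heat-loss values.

increases: 0.0923 → 0.769 W

Critical radius for a sphere: r_cr = 2k/h = 0.173 m = 17.3 cm.
Outer radius after coating: r₂ = 0.00265 + 0.00577 = 0.00842 m.
Since r₁ < r_cr and r₂ ≤ r_cr, the coating moves toward the maximum at r_cr — heat loss rises.
Bare: R = 1/(4πr₁²h) = 2209 K/W; Q = 203.9/2209 = 0.0923 W.
Coated: R = R_cond + R_conv = 265.3 K/W; Q = 203.9/265.3 = 0.769 W.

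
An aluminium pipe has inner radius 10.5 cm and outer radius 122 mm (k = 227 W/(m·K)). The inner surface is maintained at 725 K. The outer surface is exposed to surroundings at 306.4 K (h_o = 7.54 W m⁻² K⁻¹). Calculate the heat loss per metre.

Resistance network (inner→outer):
  R'_aluminium = ln(0.122/0.105)/(2πk) = 0.1501/(2π·227) = 1.052×10^-4 m·K/W
  R'_conv,out = 1/(2πr h) = 1/(2π·0.122·7.54) = 0.1730 m·K/W
ΣR = 1.052×10^-4 + 0.1730 = 0.1731 m·K/W
Q' = ΔT/ΣR = (725 K − 306.4 K)/0.1731 = 2420 W/m

Q' = 2420 W/m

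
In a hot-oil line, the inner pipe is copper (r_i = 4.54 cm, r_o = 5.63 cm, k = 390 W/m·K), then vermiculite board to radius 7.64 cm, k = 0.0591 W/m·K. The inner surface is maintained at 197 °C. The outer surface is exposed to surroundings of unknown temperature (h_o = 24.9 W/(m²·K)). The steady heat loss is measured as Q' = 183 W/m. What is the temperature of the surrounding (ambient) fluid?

T_out = 31.2 °C

Sum the resistances:
  R'_copper = ln(0.0563/0.0454)/(2πk) = 0.2152/(2π·390) = 8.781×10^-5 m·K/W
  R'_vermiculite board = ln(0.0764/0.0563)/(2πk) = 0.3053/(2π·0.0591) = 0.8221 m·K/W
  R'_conv,out = 1/(2πr h) = 1/(2π·0.0764·24.9) = 0.08366 m·K/W
ΣR = 0.9059 m·K/W
ΔT = Q'·ΣR = 183 × 0.9059 = 165.8 K
Heat flows outward, so T_out = T_in − ΔT = 197 − 165.8 = 31.2 °C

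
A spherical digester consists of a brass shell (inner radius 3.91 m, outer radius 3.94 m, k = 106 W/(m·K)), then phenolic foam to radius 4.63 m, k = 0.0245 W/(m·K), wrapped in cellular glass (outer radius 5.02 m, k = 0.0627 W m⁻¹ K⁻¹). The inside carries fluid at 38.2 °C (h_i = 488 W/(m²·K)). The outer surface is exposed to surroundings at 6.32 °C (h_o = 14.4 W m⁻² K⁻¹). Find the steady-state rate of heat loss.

Q = 221 W

Series thermal resistances, inner to outer:
  R_conv,in = 1/(4πr²h) = 1/(4π·3.91²·488) = 1.067×10^-5 K/W
  R_brass = (1/3.91 − 1/3.94)/(4πk) = 0.001947/(4π·106) = 1.462×10^-6 K/W
  R_phenolic foam = (1/3.94 − 1/4.63)/(4πk) = 0.03782/(4π·0.0245) = 0.1229 K/W
  R_cellular glass = (1/4.63 − 1/5.02)/(4πk) = 0.01678/(4π·0.0627) = 0.02130 K/W
  R_conv,out = 1/(4πr²h) = 1/(4π·5.02²·14.4) = 2.193×10^-4 K/W
ΣR = 1.067×10^-5 + 1.462×10^-6 + 0.1229 + 0.02130 + 2.193×10^-4 = 0.1444 K/W
Q = ΔT/ΣR = (38.2 °C − 6.32 °C)/0.1444 = 221 W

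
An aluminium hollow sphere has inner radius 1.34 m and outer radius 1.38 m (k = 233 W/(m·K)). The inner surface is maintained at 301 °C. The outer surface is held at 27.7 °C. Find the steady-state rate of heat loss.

Q = 3.70×10^7 W

Q = 4πk·ΔT/(1/r₁ − 1/r₂) = 4π × 233 × 273.3 / (1/1.34 − 1/1.38) = 3.70×10^7 W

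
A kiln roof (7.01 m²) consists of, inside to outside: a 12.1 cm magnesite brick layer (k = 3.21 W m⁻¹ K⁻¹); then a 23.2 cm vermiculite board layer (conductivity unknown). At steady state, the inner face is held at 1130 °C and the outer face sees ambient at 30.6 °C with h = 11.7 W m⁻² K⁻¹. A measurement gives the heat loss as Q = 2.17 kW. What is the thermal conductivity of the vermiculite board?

k = 0.0677 W/m·K

ΣR = ΔT/Q = |1130 − 30.6|/2170 = 0.5066 K/W
Known resistances:
  R_magnesite brick = L/(kA) = 0.121/(3.21·7.01) = 0.005377 K/W
  R_conv,out = 1/(hA) = 1/(11.7·7.01) = 0.01219 K/W
R_vermiculite board = ΣR − ΣR_known = 0.5066 − 0.01757 = 0.4890 K/W
L/(kA) = 0.4890 ⇒ k = 0.232/(0.4890·7.01) = 0.0677 W/m·K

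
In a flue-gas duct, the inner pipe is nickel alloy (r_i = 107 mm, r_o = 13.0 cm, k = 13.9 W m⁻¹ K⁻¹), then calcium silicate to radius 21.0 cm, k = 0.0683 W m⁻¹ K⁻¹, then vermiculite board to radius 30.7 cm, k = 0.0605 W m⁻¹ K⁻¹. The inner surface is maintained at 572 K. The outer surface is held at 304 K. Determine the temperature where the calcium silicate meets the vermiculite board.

Series thermal resistances, inner to outer:
  R'_nickel alloy = ln(0.130/0.107)/(2πk) = 0.1947/(2π·13.9) = 0.002229 m·K/W
  R'_calcium silicate = ln(0.210/0.130)/(2πk) = 0.4796/(2π·0.0683) = 1.118 m·K/W
  R'_vermiculite board = ln(0.307/0.210)/(2πk) = 0.3797/(2π·0.0605) = 0.9990 m·K/W
ΣR = 0.002229 + 1.118 + 0.9990 = 2.119 m·K/W
Q' = ΔT/ΣR = (572 K − 304 K)/2.119 = 126.5 W/m
From the inner boundary to the calcium silicate/vermiculite board interface, ΣR_partial = 1.120 m·K/W.
T_interface = T_in − Q'·ΣR_partial = 572 K − (126.5)(1.120) = 430 K

T = 430 K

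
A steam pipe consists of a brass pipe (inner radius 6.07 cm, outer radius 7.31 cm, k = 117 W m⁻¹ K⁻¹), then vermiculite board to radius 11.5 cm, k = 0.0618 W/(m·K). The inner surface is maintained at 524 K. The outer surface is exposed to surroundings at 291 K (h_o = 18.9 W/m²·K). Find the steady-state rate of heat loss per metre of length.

Series thermal resistances, inner to outer:
  R'_brass = ln(0.0731/0.0607)/(2πk) = 0.1859/(2π·117) = 2.529×10^-4 m·K/W
  R'_vermiculite board = ln(0.115/0.0731)/(2πk) = 0.4531/(2π·0.0618) = 1.167 m·K/W
  R'_conv,out = 1/(2πr h) = 1/(2π·0.115·18.9) = 0.07323 m·K/W
ΣR = 2.529×10^-4 + 1.167 + 0.07323 = 1.240 m·K/W
Q' = ΔT/ΣR = (524 K − 291 K)/1.240 = 188 W/m

Q' = 188 W/m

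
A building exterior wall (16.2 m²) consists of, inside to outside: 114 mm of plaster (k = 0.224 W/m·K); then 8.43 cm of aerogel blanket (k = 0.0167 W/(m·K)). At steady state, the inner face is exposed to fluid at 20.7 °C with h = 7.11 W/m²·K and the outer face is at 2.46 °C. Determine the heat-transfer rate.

Q = 51.9 W

Series thermal resistances, inner to outer:
  R_conv,in = 1/(hA) = 1/(7.11·16.2) = 0.008682 K/W
  R_plaster = L/(kA) = 0.114/(0.224·16.2) = 0.03142 K/W
  R_aerogel blanket = L/(kA) = 0.0843/(0.0167·16.2) = 0.3116 K/W
ΣR = 0.008682 + 0.03142 + 0.3116 = 0.3517 K/W
Q = ΔT/ΣR = (20.7 °C − 2.46 °C)/0.3517 = 51.9 W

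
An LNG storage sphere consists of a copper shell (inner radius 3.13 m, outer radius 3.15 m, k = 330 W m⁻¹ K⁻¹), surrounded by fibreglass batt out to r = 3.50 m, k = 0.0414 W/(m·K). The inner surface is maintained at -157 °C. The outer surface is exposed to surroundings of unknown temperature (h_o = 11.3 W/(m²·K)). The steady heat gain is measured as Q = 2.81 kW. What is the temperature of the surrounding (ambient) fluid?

Series resistances:
  R_copper = (1/3.13 − 1/3.15)/(4πk) = 0.002029/(4π·330) = 4.892×10^-7 K/W
  R_fibreglass batt = (1/3.15 − 1/3.50)/(4πk) = 0.03175/(4π·0.0414) = 0.06102 K/W
  R_conv,out = 1/(4πr²h) = 1/(4π·3.50²·11.3) = 5.749×10^-4 K/W
ΣR = 0.06160 K/W
ΔT = Q·ΣR = 2810 × 0.06160 = 173.1 K
Heat flows inward, so T_out = T_in + ΔT = -157 + 173.1 = 16.1 °C

T_out = 16.1 °C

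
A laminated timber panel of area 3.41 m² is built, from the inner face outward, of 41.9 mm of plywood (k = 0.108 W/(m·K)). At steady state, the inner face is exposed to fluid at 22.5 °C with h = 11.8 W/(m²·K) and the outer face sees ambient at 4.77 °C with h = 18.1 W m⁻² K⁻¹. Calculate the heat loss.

Treat each layer as a resistance in series:
  R_conv,in = 1/(hA) = 1/(11.8·3.41) = 0.02485 K/W
  R_plywood = L/(kA) = 0.0419/(0.108·3.41) = 0.1138 K/W
  R_conv,out = 1/(hA) = 1/(18.1·3.41) = 0.01620 K/W
ΣR = 0.02485 + 0.1138 + 0.01620 = 0.1548 K/W
Q = ΔT/ΣR = (22.5 °C − 4.77 °C)/0.1548 = 115 W

Q = 115 W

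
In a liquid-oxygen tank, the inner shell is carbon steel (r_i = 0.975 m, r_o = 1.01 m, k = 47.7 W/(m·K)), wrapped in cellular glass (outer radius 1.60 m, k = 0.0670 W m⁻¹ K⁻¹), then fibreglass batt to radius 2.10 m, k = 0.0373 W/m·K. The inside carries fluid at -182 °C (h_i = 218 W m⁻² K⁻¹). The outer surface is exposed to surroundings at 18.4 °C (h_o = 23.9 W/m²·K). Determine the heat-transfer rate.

Treat each layer as a resistance in series:
  R_conv,in = 1/(4πr²h) = 1/(4π·0.975²·218) = 3.840×10^-4 K/W
  R_carbon steel = (1/0.975 − 1/1.01)/(4πk) = 0.03554/(4π·47.7) = 5.929×10^-5 K/W
  R_cellular glass = (1/1.01 − 1/1.60)/(4πk) = 0.3651/(4π·0.0670) = 0.4336 K/W
  R_fibreglass batt = (1/1.60 − 1/2.10)/(4πk) = 0.1488/(4π·0.0373) = 0.3175 K/W
  R_conv,out = 1/(4πr²h) = 1/(4π·2.10²·23.9) = 7.550×10^-4 K/W
ΣR = 3.840×10^-4 + 5.929×10^-5 + 0.4336 + 0.3175 + 7.550×10^-4 = 0.7523 K/W
Q = ΔT/ΣR = (-182 °C − 18.4 °C)/0.7523 = -266 W
(Negative Q ⇒ heat flows inward; heat gain = 266 W.)

Q = 266 W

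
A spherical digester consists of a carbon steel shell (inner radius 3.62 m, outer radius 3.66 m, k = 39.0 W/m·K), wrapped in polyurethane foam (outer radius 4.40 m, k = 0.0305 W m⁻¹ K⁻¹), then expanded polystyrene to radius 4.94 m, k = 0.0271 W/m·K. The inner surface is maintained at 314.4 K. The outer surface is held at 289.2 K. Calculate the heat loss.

Resistance network (inner→outer):
  R_carbon steel = (1/3.62 − 1/3.66)/(4πk) = 0.003019/(4π·39.0) = 6.160×10^-6 K/W
  R_polyurethane foam = (1/3.66 − 1/4.40)/(4πk) = 0.04595/(4π·0.0305) = 0.1199 K/W
  R_expanded polystyrene = (1/4.40 − 1/4.94)/(4πk) = 0.02484/(4π·0.0271) = 0.07295 K/W
ΣR = 6.160×10^-6 + 0.1199 + 0.07295 = 0.1929 K/W
Q = ΔT/ΣR = (314.4 K − 289.2 K)/0.1929 = 131 W

Q = 131 W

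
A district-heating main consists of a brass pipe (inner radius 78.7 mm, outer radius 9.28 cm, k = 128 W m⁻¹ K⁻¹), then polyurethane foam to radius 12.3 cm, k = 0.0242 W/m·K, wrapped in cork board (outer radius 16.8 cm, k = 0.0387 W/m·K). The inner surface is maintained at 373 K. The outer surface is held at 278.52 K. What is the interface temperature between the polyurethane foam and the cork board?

Resistance network (inner→outer):
  R'_brass = ln(0.0928/0.0787)/(2πk) = 0.1648/(2π·128) = 2.049×10^-4 m·K/W
  R'_polyurethane foam = ln(0.123/0.0928)/(2πk) = 0.2817/(2π·0.0242) = 1.853 m·K/W
  R'_cork board = ln(0.168/0.123)/(2πk) = 0.3118/(2π·0.0387) = 1.282 m·K/W
ΣR = 2.049×10^-4 + 1.853 + 1.282 = 3.135 m·K/W
Q' = ΔT/ΣR = (373 K − 278.52 K)/3.135 = 30.14 W/m
From the inner boundary to the polyurethane foam/cork board interface, ΣR_partial = 1.853 m·K/W.
T_interface = T_in − Q'·ΣR_partial = 373 K − (30.14)(1.853) = 317.2 K

T = 317.2 K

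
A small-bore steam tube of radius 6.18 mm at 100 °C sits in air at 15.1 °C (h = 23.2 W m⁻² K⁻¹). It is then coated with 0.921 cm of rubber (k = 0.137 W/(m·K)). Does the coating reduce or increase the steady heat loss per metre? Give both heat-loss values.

reduces: 76.5 → 56.4 W/m

Critical radius for a cylinder: r_cr = k/h = 0.00591 m = 0.591 cm.
Outer radius after coating: r₂ = 0.00618 + 0.00921 = 0.01539 m.
Since r₁ ≥ r_cr, any added insulation reduces the heat loss.
Bare: R = 1/(2πr₁h) = 1.110 m·K/W; Q = 84.9/1.110 = 76.5 W/m.
Coated: R = R_cond + R_conv = 1.506 m·K/W; Q = 84.9/1.506 = 56.4 W/m.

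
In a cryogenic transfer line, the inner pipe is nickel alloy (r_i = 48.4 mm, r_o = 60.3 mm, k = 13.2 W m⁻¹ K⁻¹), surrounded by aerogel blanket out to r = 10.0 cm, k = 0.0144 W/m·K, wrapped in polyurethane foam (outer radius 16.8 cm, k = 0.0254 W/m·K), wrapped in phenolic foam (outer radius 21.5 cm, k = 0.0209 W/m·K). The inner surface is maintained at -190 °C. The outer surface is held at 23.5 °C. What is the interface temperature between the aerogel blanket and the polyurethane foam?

Treat each layer as a resistance in series:
  R'_nickel alloy = ln(0.0603/0.0484)/(2πk) = 0.2198/(2π·13.2) = 0.002651 m·K/W
  R'_aerogel blanket = ln(0.100/0.0603)/(2πk) = 0.5058/(2π·0.0144) = 5.591 m·K/W
  R'_polyurethane foam = ln(0.168/0.100)/(2πk) = 0.5188/(2π·0.0254) = 3.251 m·K/W
  R'_phenolic foam = ln(0.215/0.168)/(2πk) = 0.2467/(2π·0.0209) = 1.878 m·K/W
ΣR = 0.002651 + 5.591 + 3.251 + 1.878 = 10.72 m·K/W
Q' = ΔT/ΣR = (-190 °C − 23.5 °C)/10.72 = -19.92 W/m
From the inner boundary to the aerogel blanket/polyurethane foam interface, ΣR_partial = 5.594 m·K/W.
T_interface = T_in − Q'·ΣR_partial = -190 °C − (-19.92)(5.594) = -78.6 °C

T = -78.6 °C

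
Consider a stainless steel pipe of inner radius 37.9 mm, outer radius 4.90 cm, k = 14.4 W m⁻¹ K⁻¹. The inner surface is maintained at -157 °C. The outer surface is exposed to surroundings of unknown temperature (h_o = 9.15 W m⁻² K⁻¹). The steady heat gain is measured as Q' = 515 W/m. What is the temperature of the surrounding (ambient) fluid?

Sum the resistances:
  R'_stainless steel = ln(0.0490/0.0379)/(2πk) = 0.2569/(2π·14.4) = 0.002839 m·K/W
  R'_conv,out = 1/(2πr h) = 1/(2π·0.0490·9.15) = 0.3550 m·K/W
ΣR = 0.3578 m·K/W
ΔT = Q'·ΣR = 515 × 0.3578 = 184.3 K
Heat flows inward, so T_out = T_in + ΔT = -157 + 184.3 = 27.3 °C

T_out = 27.3 °C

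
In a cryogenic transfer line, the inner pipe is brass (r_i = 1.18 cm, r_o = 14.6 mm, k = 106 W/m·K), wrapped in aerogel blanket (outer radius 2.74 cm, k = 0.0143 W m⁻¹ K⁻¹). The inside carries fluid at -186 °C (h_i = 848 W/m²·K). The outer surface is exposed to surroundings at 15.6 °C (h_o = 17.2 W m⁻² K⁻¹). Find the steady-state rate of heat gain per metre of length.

Resistance network (inner→outer):
  R'_conv,in = 1/(2πr h) = 1/(2π·0.0118·848) = 0.01591 m·K/W
  R'_brass = ln(0.0146/0.0118)/(2πk) = 0.2129/(2π·106) = 3.197×10^-4 m·K/W
  R'_aerogel blanket = ln(0.0274/0.0146)/(2πk) = 0.6295/(2π·0.0143) = 7.006 m·K/W
  R'_conv,out = 1/(2πr h) = 1/(2π·0.0274·17.2) = 0.3377 m·K/W
ΣR = 0.01591 + 3.197×10^-4 + 7.006 + 0.3377 = 7.360 m·K/W
Q' = ΔT/ΣR = (-186 °C − 15.6 °C)/7.360 = -27.4 W/m
(Negative Q' ⇒ heat flows inward; heat gain = 27.4 W/m.)

Q' = 27.4 W/m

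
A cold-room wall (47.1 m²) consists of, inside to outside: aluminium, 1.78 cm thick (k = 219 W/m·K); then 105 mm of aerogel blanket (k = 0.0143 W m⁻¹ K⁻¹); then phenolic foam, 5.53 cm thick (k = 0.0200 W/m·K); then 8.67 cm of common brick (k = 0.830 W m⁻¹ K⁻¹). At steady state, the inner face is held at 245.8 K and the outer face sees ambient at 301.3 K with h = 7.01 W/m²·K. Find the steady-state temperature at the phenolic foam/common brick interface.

T = 300.0 K

Treat each layer as a resistance in series:
  R_aluminium = L/(kA) = 0.0178/(219·47.1) = 1.726×10^-6 K/W
  R_aerogel blanket = L/(kA) = 0.105/(0.0143·47.1) = 0.1559 K/W
  R_phenolic foam = L/(kA) = 0.0553/(0.0200·47.1) = 0.05870 K/W
  R_common brick = L/(kA) = 0.0867/(0.830·47.1) = 0.002218 K/W
  R_conv,out = 1/(hA) = 1/(7.01·47.1) = 0.003029 K/W
ΣR = 1.726×10^-6 + 0.1559 + 0.05870 + 0.002218 + 0.003029 = 0.2198 K/W
Q = ΔT/ΣR = (245.8 K − 301.3 K)/0.2198 = -252.5 W
From the inner boundary to the phenolic foam/common brick interface, ΣR_partial = 0.2146 K/W.
T_interface = T_in − Q·ΣR_partial = 245.8 K − (-252.5)(0.2146) = 300.0 K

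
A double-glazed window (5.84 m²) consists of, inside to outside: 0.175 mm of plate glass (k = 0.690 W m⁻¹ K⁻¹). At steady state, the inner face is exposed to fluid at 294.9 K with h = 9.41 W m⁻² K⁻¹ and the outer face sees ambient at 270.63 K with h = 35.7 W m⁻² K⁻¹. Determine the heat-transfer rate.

Q = 1050 W

Series thermal resistances, inner to outer:
  R_conv,in = 1/(hA) = 1/(9.41·5.84) = 0.01820 K/W
  R_plate glass = L/(kA) = 1.75×10^-4/(0.690·5.84) = 4.343×10^-5 K/W
  R_conv,out = 1/(hA) = 1/(35.7·5.84) = 0.004796 K/W
ΣR = 0.01820 + 4.343×10^-5 + 0.004796 = 0.02304 K/W
Q = ΔT/ΣR = (294.9 K − 270.63 K)/0.02304 = 1050 W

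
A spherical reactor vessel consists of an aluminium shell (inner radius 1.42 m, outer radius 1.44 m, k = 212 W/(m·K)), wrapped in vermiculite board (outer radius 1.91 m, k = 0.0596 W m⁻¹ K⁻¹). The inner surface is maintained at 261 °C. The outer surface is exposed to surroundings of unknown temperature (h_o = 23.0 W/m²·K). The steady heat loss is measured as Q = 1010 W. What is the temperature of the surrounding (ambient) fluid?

Sum the resistances:
  R_aluminium = (1/1.42 − 1/1.44)/(4πk) = 0.009781/(4π·212) = 3.671×10^-6 K/W
  R_vermiculite board = (1/1.44 − 1/1.91)/(4πk) = 0.1709/(4π·0.0596) = 0.2282 K/W
  R_conv,out = 1/(4πr²h) = 1/(4π·1.91²·23.0) = 9.484×10^-4 K/W
ΣR = 0.2291 K/W
ΔT = Q·ΣR = 1010 × 0.2291 = 231.4 K
Heat flows outward, so T_out = T_in − ΔT = 261 − 231.4 = 29.6 °C

T_out = 29.6 °C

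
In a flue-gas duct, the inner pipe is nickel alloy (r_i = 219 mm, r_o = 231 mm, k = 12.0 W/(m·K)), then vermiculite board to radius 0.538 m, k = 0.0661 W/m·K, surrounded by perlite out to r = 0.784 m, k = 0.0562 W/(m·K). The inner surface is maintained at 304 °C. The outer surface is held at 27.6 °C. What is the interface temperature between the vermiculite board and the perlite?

T = 123 °C

Treat each layer as a resistance in series:
  R'_nickel alloy = ln(0.231/0.219)/(2πk) = 0.05335/(2π·12.0) = 7.075×10^-4 m·K/W
  R'_vermiculite board = ln(0.538/0.231)/(2πk) = 0.8454/(2π·0.0661) = 2.036 m·K/W
  R'_perlite = ln(0.784/0.538)/(2πk) = 0.3766/(2π·0.0562) = 1.066 m·K/W
ΣR = 7.075×10^-4 + 2.036 + 1.066 = 3.103 m·K/W
Q' = ΔT/ΣR = (304 °C − 27.6 °C)/3.103 = 89.08 W/m
From the inner boundary to the vermiculite board/perlite interface, ΣR_partial = 2.037 m·K/W.
T_interface = T_in − Q'·ΣR_partial = 304 °C − (89.08)(2.037) = 123 °C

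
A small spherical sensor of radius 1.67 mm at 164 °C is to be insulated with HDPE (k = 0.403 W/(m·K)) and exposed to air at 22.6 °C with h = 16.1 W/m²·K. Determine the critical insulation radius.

r_cr = 5.01 cm

For a sphere, r_cr = 2k_ins/h = 2·0.403/16.1 = 0.0501 m = 5.01 cm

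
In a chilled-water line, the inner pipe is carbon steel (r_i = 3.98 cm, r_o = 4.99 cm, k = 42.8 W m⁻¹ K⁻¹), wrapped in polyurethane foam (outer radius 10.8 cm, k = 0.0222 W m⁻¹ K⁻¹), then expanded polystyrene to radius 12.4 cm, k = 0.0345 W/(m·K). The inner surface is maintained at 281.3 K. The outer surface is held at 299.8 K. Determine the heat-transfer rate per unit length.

Q' = 3.00 W/m

Treat each layer as a resistance in series:
  R'_carbon steel = ln(0.0499/0.0398)/(2πk) = 0.2262/(2π·42.8) = 8.410×10^-4 m·K/W
  R'_polyurethane foam = ln(0.108/0.0499)/(2πk) = 0.7721/(2π·0.0222) = 5.535 m·K/W
  R'_expanded polystyrene = ln(0.124/0.108)/(2πk) = 0.1382/(2π·0.0345) = 0.6373 m·K/W
ΣR = 8.410×10^-4 + 5.535 + 0.6373 = 6.173 m·K/W
Q' = ΔT/ΣR = (281.3 K − 299.8 K)/6.173 = -3.00 W/m
(Negative Q' ⇒ heat flows inward; heat gain = 3.00 W/m.)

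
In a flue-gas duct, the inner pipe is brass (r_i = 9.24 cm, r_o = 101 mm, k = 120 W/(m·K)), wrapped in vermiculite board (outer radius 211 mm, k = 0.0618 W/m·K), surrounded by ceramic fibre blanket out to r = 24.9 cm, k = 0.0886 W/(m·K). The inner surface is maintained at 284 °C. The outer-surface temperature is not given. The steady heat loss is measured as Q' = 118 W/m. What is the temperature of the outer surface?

T_out = 25.0 °C

Series resistances:
  R'_brass = ln(0.101/0.0924)/(2πk) = 0.08899/(2π·120) = 1.180×10^-4 m·K/W
  R'_vermiculite board = ln(0.211/0.101)/(2πk) = 0.7367/(2π·0.0618) = 1.897 m·K/W
  R'_ceramic fibre blanket = ln(0.249/0.211)/(2πk) = 0.1656/(2π·0.0886) = 0.2975 m·K/W
ΣR = 2.195 m·K/W
ΔT = Q'·ΣR = 118 × 2.195 = 259.0 K
Heat flows outward, so T_out = T_in − ΔT = 284 − 259.0 = 25.0 °C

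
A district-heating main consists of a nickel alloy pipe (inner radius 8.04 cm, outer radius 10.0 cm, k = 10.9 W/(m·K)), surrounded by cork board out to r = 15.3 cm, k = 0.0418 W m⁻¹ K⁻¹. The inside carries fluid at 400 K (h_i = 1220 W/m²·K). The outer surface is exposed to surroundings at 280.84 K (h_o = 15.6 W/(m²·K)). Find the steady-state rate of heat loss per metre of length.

Series thermal resistances, inner to outer:
  R'_conv,in = 1/(2πr h) = 1/(2π·0.0804·1220) = 0.001623 m·K/W
  R'_nickel alloy = ln(0.100/0.0804)/(2πk) = 0.2182/(2π·10.9) = 0.003185 m·K/W
  R'_cork board = ln(0.153/0.100)/(2πk) = 0.4253/(2π·0.0418) = 1.619 m·K/W
  R'_conv,out = 1/(2πr h) = 1/(2π·0.153·15.6) = 0.06668 m·K/W
ΣR = 0.001623 + 0.003185 + 1.619 + 0.06668 = 1.690 m·K/W
Q' = ΔT/ΣR = (400 K − 280.84 K)/1.690 = 70.5 W/m

Q' = 70.5 W/m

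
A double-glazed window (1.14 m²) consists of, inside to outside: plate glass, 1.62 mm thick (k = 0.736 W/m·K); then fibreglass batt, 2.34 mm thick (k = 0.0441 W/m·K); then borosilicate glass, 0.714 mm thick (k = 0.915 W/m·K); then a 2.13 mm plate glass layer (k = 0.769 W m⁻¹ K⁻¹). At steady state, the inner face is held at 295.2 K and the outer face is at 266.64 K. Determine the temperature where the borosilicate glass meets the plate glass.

T = 267.99 K

Resistance network (inner→outer):
  R_plate glass = L/(kA) = 0.00162/(0.736·1.14) = 0.001931 K/W
  R_fibreglass batt = L/(kA) = 0.00234/(0.0441·1.14) = 0.04654 K/W
  R_borosilicate glass = L/(kA) = 7.14×10^-4/(0.915·1.14) = 6.845×10^-4 K/W
  R_plate glass = L/(kA) = 0.00213/(0.769·1.14) = 0.002430 K/W
ΣR = 0.001931 + 0.04654 + 6.845×10^-4 + 0.002430 = 0.05159 K/W
Q = ΔT/ΣR = (295.2 K − 266.64 K)/0.05159 = 553.6 W
From the inner boundary to the borosilicate glass/plate glass interface, ΣR_partial = 0.04916 K/W.
T_interface = T_in − Q·ΣR_partial = 295.2 K − (553.6)(0.04916) = 267.99 K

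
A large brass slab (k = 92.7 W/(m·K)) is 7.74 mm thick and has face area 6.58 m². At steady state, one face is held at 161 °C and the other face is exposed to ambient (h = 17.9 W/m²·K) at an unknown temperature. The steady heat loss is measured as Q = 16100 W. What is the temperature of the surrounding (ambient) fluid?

T_out = 24.1 °C

Sum the resistances:
  R_brass = L/(kA) = 0.00774/(92.7·6.58) = 1.269×10^-5 K/W
  R_conv,out = 1/(hA) = 1/(17.9·6.58) = 0.008490 K/W
ΣR = 0.008503 K/W
ΔT = Q·ΣR = 16100 × 0.008503 = 136.9 K
Heat flows outward, so T_out = T_in − ΔT = 161 − 136.9 = 24.1 °C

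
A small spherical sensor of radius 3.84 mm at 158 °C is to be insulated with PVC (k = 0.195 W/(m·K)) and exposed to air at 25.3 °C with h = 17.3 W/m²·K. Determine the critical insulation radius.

r_cr = 2.25 cm

For a sphere, r_cr = 2k_ins/h = 2·0.195/17.3 = 0.0225 m = 2.25 cm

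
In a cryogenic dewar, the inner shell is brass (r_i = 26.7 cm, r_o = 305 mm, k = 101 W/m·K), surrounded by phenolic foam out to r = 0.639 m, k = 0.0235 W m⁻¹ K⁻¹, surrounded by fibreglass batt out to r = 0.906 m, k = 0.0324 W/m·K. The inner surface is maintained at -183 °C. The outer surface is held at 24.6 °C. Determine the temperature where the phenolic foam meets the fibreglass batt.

T = -9.3 °C

Resistance network (inner→outer):
  R_brass = (1/0.267 − 1/0.305)/(4πk) = 0.4666/(4π·101) = 3.677×10^-4 K/W
  R_phenolic foam = (1/0.305 − 1/0.639)/(4πk) = 1.714/(4π·0.0235) = 5.803 K/W
  R_fibreglass batt = (1/0.639 − 1/0.906)/(4πk) = 0.4612/(4π·0.0324) = 1.133 K/W
ΣR = 3.677×10^-4 + 5.803 + 1.133 = 6.936 K/W
Q = ΔT/ΣR = (-183 °C − 24.6 °C)/6.936 = -29.93 W
From the inner boundary to the phenolic foam/fibreglass batt interface, ΣR_partial = 5.803 K/W.
T_interface = T_in − Q·ΣR_partial = -183 °C − (-29.93)(5.803) = -9.3 °C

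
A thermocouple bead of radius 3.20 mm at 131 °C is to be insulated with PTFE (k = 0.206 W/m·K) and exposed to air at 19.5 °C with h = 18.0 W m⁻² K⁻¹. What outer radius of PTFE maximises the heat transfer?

For a sphere, r_cr = 2k_ins/h = 2·0.206/18.0 = 0.0229 m = 2.29 cm

r_cr = 2.29 cm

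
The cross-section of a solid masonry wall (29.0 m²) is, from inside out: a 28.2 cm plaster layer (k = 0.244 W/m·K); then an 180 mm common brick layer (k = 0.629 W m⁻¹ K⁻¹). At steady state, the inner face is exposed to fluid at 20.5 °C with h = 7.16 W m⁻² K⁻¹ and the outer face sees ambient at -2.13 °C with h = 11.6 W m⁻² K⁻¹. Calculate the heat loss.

Q = 393 W

Series thermal resistances, inner to outer:
  R_conv,in = 1/(hA) = 1/(7.16·29.0) = 0.004816 K/W
  R_plaster = L/(kA) = 0.282/(0.244·29.0) = 0.03985 K/W
  R_common brick = L/(kA) = 0.180/(0.629·29.0) = 0.009868 K/W
  R_conv,out = 1/(hA) = 1/(11.6·29.0) = 0.002973 K/W
ΣR = 0.004816 + 0.03985 + 0.009868 + 0.002973 = 0.05751 K/W
Q = ΔT/ΣR = (20.5 °C − -2.13 °C)/0.05751 = 393 W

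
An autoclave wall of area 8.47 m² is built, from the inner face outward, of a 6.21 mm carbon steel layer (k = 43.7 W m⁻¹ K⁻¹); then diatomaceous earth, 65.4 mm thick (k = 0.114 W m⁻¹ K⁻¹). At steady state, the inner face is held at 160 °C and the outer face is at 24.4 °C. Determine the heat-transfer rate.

Resistance network (inner→outer):
  R_carbon steel = L/(kA) = 0.00621/(43.7·8.47) = 1.678×10^-5 K/W
  R_diatomaceous earth = L/(kA) = 0.0654/(0.114·8.47) = 0.06773 K/W
ΣR = 1.678×10^-5 + 0.06773 = 0.06775 K/W
Q = ΔT/ΣR = (160 °C − 24.4 °C)/0.06775 = 2000 W

Q = 2.00 kW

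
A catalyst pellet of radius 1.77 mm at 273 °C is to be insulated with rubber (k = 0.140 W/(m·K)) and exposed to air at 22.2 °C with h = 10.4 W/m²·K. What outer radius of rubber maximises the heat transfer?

r_cr = 2.69 cm

For a sphere, r_cr = 2k_ins/h = 2·0.140/10.4 = 0.0269 m = 2.69 cm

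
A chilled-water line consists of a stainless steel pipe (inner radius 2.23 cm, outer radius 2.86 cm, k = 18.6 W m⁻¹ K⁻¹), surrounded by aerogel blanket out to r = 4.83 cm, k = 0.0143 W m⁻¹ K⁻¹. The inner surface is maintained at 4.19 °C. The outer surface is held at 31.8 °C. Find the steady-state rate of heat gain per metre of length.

Q' = 4.73 W/m

Resistance network (inner→outer):
  R'_stainless steel = ln(0.0286/0.0223)/(2πk) = 0.2488/(2π·18.6) = 0.002129 m·K/W
  R'_aerogel blanket = ln(0.0483/0.0286)/(2πk) = 0.5240/(2π·0.0143) = 5.832 m·K/W
ΣR = 0.002129 + 5.832 = 5.834 m·K/W
Q' = ΔT/ΣR = (4.19 °C − 31.8 °C)/5.834 = -4.73 W/m
(Negative Q' ⇒ heat flows inward; heat gain = 4.73 W/m.)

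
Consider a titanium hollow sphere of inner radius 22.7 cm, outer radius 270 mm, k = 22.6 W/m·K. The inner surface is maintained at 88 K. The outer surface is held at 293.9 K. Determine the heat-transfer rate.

Q = 4πk·ΔT/(1/r₁ − 1/r₂) = 4π × 22.6 × 205.9 / (1/0.227 − 1/0.270) = 83300 W

Q = 83300 W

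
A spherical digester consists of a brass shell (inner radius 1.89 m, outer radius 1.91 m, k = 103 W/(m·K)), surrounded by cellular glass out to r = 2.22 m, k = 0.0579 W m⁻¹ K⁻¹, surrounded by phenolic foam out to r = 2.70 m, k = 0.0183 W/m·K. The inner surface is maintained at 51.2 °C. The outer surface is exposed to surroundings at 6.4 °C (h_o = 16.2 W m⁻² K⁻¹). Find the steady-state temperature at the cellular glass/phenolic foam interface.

Treat each layer as a resistance in series:
  R_brass = (1/1.89 − 1/1.91)/(4πk) = 0.005540/(4π·103) = 4.280×10^-6 K/W
  R_cellular glass = (1/1.91 − 1/2.22)/(4πk) = 0.07311/(4π·0.0579) = 0.1005 K/W
  R_phenolic foam = (1/2.22 − 1/2.70)/(4πk) = 0.08008/(4π·0.0183) = 0.3482 K/W
  R_conv,out = 1/(4πr²h) = 1/(4π·2.70²·16.2) = 6.738×10^-4 K/W
ΣR = 4.280×10^-6 + 0.1005 + 0.3482 + 6.738×10^-4 = 0.4494 K/W
Q = ΔT/ΣR = (51.2 °C − 6.4 °C)/0.4494 = 99.69 W
From the inner boundary to the cellular glass/phenolic foam interface, ΣR_partial = 0.1005 K/W.
T_interface = T_in − Q·ΣR_partial = 51.2 °C − (99.69)(0.1005) = 41.2 °C

T = 41.2 °C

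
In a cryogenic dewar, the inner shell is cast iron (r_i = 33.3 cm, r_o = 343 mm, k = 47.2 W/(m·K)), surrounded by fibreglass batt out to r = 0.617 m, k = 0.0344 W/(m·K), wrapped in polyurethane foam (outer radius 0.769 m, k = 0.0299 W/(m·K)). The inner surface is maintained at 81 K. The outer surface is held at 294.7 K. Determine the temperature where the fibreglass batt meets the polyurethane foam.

T = 247.3 K

Series thermal resistances, inner to outer:
  R_cast iron = (1/0.333 − 1/0.343)/(4πk) = 0.08755/(4π·47.2) = 1.476×10^-4 K/W
  R_fibreglass batt = (1/0.343 − 1/0.617)/(4πk) = 1.295/(4π·0.0344) = 2.995 K/W
  R_polyurethane foam = (1/0.617 − 1/0.769)/(4πk) = 0.3204/(4π·0.0299) = 0.8526 K/W
ΣR = 1.476×10^-4 + 2.995 + 0.8526 = 3.848 K/W
Q = ΔT/ΣR = (81 K − 294.7 K)/3.848 = -55.54 W
From the inner boundary to the fibreglass batt/polyurethane foam interface, ΣR_partial = 2.995 K/W.
T_interface = T_in − Q·ΣR_partial = 81 K − (-55.54)(2.995) = 247.3 K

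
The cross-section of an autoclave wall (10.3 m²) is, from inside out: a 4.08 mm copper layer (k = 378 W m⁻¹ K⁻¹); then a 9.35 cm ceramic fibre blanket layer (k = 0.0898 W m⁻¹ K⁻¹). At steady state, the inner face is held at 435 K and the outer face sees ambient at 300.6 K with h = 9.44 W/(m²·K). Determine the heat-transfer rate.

Q = 1210 W

Treat each layer as a resistance in series:
  R_copper = L/(kA) = 0.00408/(378·10.3) = 1.048×10^-6 K/W
  R_ceramic fibre blanket = L/(kA) = 0.0935/(0.0898·10.3) = 0.1011 K/W
  R_conv,out = 1/(hA) = 1/(9.44·10.3) = 0.01028 K/W
ΣR = 1.048×10^-6 + 0.1011 + 0.01028 = 0.1114 K/W
Q = ΔT/ΣR = (435 K − 300.6 K)/0.1114 = 1210 W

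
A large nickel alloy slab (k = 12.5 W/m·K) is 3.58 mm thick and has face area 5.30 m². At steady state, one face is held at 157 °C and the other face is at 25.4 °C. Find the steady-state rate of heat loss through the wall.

Q = kA·ΔT/L = 12.5 × 5.30 × |157 °C − 25.4 °C| / 0.00358 = 2.44×10^6 W

Q = 2.44×10^6 W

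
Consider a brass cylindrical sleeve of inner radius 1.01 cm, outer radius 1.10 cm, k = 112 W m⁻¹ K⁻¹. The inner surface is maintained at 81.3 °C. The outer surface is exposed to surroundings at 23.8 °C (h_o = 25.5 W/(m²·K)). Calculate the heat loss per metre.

Q' = 101 W/m

Resistance network (inner→outer):
  R'_brass = ln(0.0110/0.0101)/(2πk) = 0.08536/(2π·112) = 1.213×10^-4 m·K/W
  R'_conv,out = 1/(2πr h) = 1/(2π·0.0110·25.5) = 0.5674 m·K/W
ΣR = 1.213×10^-4 + 0.5674 = 0.5675 m·K/W
Q' = ΔT/ΣR = (81.3 °C − 23.8 °C)/0.5675 = 101 W/m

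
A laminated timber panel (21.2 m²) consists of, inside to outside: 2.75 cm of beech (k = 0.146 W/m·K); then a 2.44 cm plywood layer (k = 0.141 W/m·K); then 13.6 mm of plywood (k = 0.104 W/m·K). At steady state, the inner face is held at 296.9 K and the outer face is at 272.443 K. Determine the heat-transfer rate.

Q = 1050 W

Resistance network (inner→outer):
  R_beech = L/(kA) = 0.0275/(0.146·21.2) = 0.008885 K/W
  R_plywood = L/(kA) = 0.0244/(0.141·21.2) = 0.008163 K/W
  R_plywood = L/(kA) = 0.0136/(0.104·21.2) = 0.006168 K/W
ΣR = 0.008885 + 0.008163 + 0.006168 = 0.02322 K/W
Q = ΔT/ΣR = (296.9 K − 272.443 K)/0.02322 = 1050 W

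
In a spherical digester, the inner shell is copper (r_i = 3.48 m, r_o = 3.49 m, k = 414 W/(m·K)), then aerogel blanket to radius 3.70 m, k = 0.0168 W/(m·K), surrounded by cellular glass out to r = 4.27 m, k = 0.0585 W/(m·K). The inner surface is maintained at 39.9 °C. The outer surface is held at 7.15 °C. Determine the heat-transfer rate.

Q = 260 W

Treat each layer as a resistance in series:
  R_copper = (1/3.48 − 1/3.49)/(4πk) = 8.234×10^-4/(4π·414) = 1.583×10^-7 K/W
  R_aerogel blanket = (1/3.49 − 1/3.70)/(4πk) = 0.01626/(4π·0.0168) = 0.07703 K/W
  R_cellular glass = (1/3.70 − 1/4.27)/(4πk) = 0.03608/(4π·0.0585) = 0.04908 K/W
ΣR = 1.583×10^-7 + 0.07703 + 0.04908 = 0.1261 K/W
Q = ΔT/ΣR = (39.9 °C − 7.15 °C)/0.1261 = 260 W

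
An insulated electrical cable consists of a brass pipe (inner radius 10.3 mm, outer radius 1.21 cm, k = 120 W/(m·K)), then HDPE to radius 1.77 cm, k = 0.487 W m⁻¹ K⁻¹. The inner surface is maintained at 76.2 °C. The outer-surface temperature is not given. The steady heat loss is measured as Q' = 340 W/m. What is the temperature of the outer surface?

Series resistances:
  R'_brass = ln(0.0121/0.0103)/(2πk) = 0.1611/(2π·120) = 2.136×10^-4 m·K/W
  R'_HDPE = ln(0.0177/0.0121)/(2πk) = 0.3804/(2π·0.487) = 0.1243 m·K/W
ΣR = 0.1245 m·K/W
ΔT = Q'·ΣR = 340 × 0.1245 = 42.33 K
Heat flows outward, so T_out = T_in − ΔT = 76.2 − 42.33 = 33.9 °C

T_out = 33.9 °C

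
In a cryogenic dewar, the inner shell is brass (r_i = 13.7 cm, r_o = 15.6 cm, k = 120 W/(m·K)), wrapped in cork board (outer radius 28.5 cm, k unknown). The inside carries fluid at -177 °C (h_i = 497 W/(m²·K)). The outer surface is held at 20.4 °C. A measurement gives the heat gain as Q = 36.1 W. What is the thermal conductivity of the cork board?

ΣR = ΔT/Q = |-177 − 20.4|/36.1 = 5.468 K/W
Known resistances:
  R_conv,in = 1/(4πr²h) = 1/(4π·0.137²·497) = 0.008531 K/W
  R_brass = (1/0.137 − 1/0.156)/(4πk) = 0.8890/(4π·120) = 5.895×10^-4 K/W
R_cork board = ΣR − ΣR_known = 5.468 − 0.009121 = 5.459 K/W
(1/r₁−1/r₂)/(4πk) = 5.459 ⇒ k = 2.901/(4π·5.459) = 0.0423 W/m·K

k = 0.0423 W/m·K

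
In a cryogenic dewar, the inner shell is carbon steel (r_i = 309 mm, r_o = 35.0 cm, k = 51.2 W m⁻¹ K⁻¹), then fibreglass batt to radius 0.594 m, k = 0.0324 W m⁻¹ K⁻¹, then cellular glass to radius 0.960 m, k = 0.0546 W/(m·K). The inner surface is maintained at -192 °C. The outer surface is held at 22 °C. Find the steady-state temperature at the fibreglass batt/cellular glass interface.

T = -30.4 °C

Resistance network (inner→outer):
  R_carbon steel = (1/0.309 − 1/0.350)/(4πk) = 0.3791/(4π·51.2) = 5.892×10^-4 K/W
  R_fibreglass batt = (1/0.350 − 1/0.594)/(4πk) = 1.174/(4π·0.0324) = 2.883 K/W
  R_cellular glass = (1/0.594 − 1/0.960)/(4πk) = 0.6418/(4π·0.0546) = 0.9355 K/W
ΣR = 5.892×10^-4 + 2.883 + 0.9355 = 3.819 K/W
Q = ΔT/ΣR = (-192 °C − 22 °C)/3.819 = -56.04 W
From the inner boundary to the fibreglass batt/cellular glass interface, ΣR_partial = 2.884 K/W.
T_interface = T_in − Q·ΣR_partial = -192 °C − (-56.04)(2.884) = -30.4 °C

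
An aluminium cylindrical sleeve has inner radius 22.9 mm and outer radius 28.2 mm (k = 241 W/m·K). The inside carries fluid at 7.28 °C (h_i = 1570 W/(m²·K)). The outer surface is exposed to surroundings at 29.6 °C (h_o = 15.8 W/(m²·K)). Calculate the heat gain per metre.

Q' = 61.7 W/m

Resistance network (inner→outer):
  R'_conv,in = 1/(2πr h) = 1/(2π·0.0229·1570) = 0.004427 m·K/W
  R'_aluminium = ln(0.0282/0.0229)/(2πk) = 0.2082/(2π·241) = 1.375×10^-4 m·K/W
  R'_conv,out = 1/(2πr h) = 1/(2π·0.0282·15.8) = 0.3572 m·K/W
ΣR = 0.004427 + 1.375×10^-4 + 0.3572 = 0.3618 m·K/W
Q' = ΔT/ΣR = (7.28 °C − 29.6 °C)/0.3618 = -61.7 W/m
(Negative Q' ⇒ heat flows inward; heat gain = 61.7 W/m.)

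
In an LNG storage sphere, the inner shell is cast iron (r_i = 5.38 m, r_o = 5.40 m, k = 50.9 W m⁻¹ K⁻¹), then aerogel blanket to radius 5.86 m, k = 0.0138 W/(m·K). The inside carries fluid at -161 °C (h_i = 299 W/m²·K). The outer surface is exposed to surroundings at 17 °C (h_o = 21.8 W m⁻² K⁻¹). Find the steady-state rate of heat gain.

Treat each layer as a resistance in series:
  R_conv,in = 1/(4πr²h) = 1/(4π·5.38²·299) = 9.195×10^-6 K/W
  R_cast iron = (1/5.38 − 1/5.40)/(4πk) = 6.884×10^-4/(4π·50.9) = 1.076×10^-6 K/W
  R_aerogel blanket = (1/5.40 − 1/5.86)/(4πk) = 0.01454/(4π·0.0138) = 0.08383 K/W
  R_conv,out = 1/(4πr²h) = 1/(4π·5.86²·21.8) = 1.063×10^-4 K/W
ΣR = 9.195×10^-6 + 1.076×10^-6 + 0.08383 + 1.063×10^-4 = 0.08395 K/W
Q = ΔT/ΣR = (-161 °C − 17 °C)/0.08395 = -2120 W
(Negative Q ⇒ heat flows inward; heat gain = 2120 W.)

Q = 2.12 kW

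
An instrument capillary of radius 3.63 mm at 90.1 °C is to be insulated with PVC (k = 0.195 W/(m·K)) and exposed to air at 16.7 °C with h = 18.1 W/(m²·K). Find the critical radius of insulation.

r_cr = 1.08 cm

For a cylinder, r_cr = k_ins/h = 0.195/18.1 = 0.0108 m = 1.08 cm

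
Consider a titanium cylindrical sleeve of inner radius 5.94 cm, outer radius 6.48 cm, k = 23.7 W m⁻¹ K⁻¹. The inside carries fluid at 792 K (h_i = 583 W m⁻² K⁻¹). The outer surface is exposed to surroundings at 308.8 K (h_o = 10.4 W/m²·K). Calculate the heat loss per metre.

Series thermal resistances, inner to outer:
  R'_conv,in = 1/(2πr h) = 1/(2π·0.0594·583) = 0.004596 m·K/W
  R'_titanium = ln(0.0648/0.0594)/(2πk) = 0.08701/(2π·23.7) = 5.843×10^-4 m·K/W
  R'_conv,out = 1/(2πr h) = 1/(2π·0.0648·10.4) = 0.2362 m·K/W
ΣR = 0.004596 + 5.843×10^-4 + 0.2362 = 0.2414 m·K/W
Q' = ΔT/ΣR = (792 K − 308.8 K)/0.2414 = 2000 W/m

Q' = 2.00 kW/m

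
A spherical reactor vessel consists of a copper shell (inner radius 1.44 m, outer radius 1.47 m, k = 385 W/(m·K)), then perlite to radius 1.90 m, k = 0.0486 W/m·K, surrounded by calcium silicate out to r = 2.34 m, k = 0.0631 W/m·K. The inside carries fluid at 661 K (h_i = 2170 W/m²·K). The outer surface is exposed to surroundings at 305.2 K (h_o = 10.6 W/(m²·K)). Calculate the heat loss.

Resistance network (inner→outer):
  R_conv,in = 1/(4πr²h) = 1/(4π·1.44²·2170) = 1.769×10^-5 K/W
  R_copper = (1/1.44 − 1/1.47)/(4πk) = 0.01417/(4π·385) = 2.929×10^-6 K/W
  R_perlite = (1/1.47 − 1/1.90)/(4πk) = 0.1540/(4π·0.0486) = 0.2521 K/W
  R_calcium silicate = (1/1.90 − 1/2.34)/(4πk) = 0.09897/(4π·0.0631) = 0.1248 K/W
  R_conv,out = 1/(4πr²h) = 1/(4π·2.34²·10.6) = 0.001371 K/W
ΣR = 1.769×10^-5 + 2.929×10^-6 + 0.2521 + 0.1248 + 0.001371 = 0.3783 K/W
Q = ΔT/ΣR = (661 K − 305.2 K)/0.3783 = 941 W

Q = 941 W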